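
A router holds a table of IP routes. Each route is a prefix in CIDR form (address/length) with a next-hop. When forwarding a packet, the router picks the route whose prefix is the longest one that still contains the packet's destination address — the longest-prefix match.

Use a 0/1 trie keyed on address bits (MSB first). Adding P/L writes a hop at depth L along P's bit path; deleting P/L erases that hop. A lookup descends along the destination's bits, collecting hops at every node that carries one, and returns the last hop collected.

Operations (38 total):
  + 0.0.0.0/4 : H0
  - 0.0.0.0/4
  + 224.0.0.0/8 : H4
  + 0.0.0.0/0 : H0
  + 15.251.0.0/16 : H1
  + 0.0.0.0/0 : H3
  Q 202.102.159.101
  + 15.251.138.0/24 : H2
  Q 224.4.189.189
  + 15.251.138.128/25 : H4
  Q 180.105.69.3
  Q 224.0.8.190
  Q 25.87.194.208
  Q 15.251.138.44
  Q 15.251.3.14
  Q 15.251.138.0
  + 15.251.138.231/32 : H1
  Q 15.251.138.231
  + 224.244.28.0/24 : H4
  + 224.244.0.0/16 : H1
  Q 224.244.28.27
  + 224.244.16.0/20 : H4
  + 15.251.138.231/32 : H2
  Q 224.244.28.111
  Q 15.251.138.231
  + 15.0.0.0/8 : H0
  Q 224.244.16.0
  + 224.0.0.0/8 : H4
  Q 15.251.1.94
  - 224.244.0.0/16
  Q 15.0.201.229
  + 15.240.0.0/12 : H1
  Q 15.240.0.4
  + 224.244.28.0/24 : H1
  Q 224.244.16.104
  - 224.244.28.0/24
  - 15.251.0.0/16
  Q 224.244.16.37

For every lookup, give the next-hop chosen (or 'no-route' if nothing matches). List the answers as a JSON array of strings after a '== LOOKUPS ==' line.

Process each operation:
  + 0.0.0.0/4 (H0) depth=4
  del 0.0.0.0/4 (clear depth 4)
  + 224.0.0.0/8 (H4) depth=8
  + 0.0.0.0/0 (H0) depth=0
  + 15.251.0.0/16 (H1) depth=16
  + 0.0.0.0/0 (H3) depth=0
  ? 202.102.159.101  path d0:H3→d1:-→d2:-  best=H3
  + 15.251.138.0/24 (H2) depth=24
  ? 224.4.189.189  path d0:H3→d1:-→d2:-→d3:-→d4:-→d5:-→d6:-→d7:-→d8:H4  best=H4
  + 15.251.138.128/25 (H4) depth=25
  ? 180.105.69.3  path d0:H3→d1:-  best=H3
  ? 224.0.8.190  path d0:H3→d1:-→d2:-→d3:-→d4:-→d5:-→d6:-→d7:-→d8:H4  best=H4
  ? 25.87.194.208  path d0:H3→d1:-→d2:-→d3:-  best=H3
  ? 15.251.138.44  path d0:H3→d1:-→d2:-→d3:-→d4:-→d5:-→d6:-→d7:-→d8:-→d9:-→d10:-→d11:-→d12:-→d13:-→d14:-→d15:-→d16:H1→d17:-→d18:-→d19:-→d20:-→d21:-→d22:-→d23:-→d24:H2  best=H2
  ? 15.251.3.14  path d0:H3→d1:-→d2:-→d3:-→d4:-→d5:-→d6:-→d7:-→d8:-→d9:-→d10:-→d11:-→d12:-→d13:-→d14:-→d15:-→d16:H1  best=H1
  ? 15.251.138.0  path d0:H3→d1:-→d2:-→d3:-→d4:-→d5:-→d6:-→d7:-→d8:-→d9:-→d10:-→d11:-→d12:-→d13:-→d14:-→d15:-→d16:H1→d17:-→d18:-→d19:-→d20:-→d21:-→d22:-→d23:-→d24:H2  best=H2
  + 15.251.138.231/32 (H1) depth=32
  ? 15.251.138.231  path d0:H3→d1:-→d2:-→d3:-→d4:-→d5:-→d6:-→d7:-→d8:-→d9:-→d10:-→d11:-→d12:-→d13:-→d14:-→d15:-→d16:H1→d17:-→d18:-→d19:-→d20:-→d21:-→d22:-→d23:-→d24:H2→d25:H4→d26:-→d27:-→d28:-→d29:-→d30:-→d31:-→d32:H1  best=H1
  + 224.244.28.0/24 (H4) depth=24
  + 224.244.0.0/16 (H1) depth=16
  ? 224.244.28.27  path d0:H3→d1:-→d2:-→d3:-→d4:-→d5:-→d6:-→d7:-→d8:H4→d9:-→d10:-→d11:-→d12:-→d13:-→d14:-→d15:-→d16:H1→d17:-→d18:-→d19:-→d20:-→d21:-→d22:-→d23:-→d24:H4  best=H4
  + 224.244.16.0/20 (H4) depth=20
  + 15.251.138.231/32 (H2) depth=32
  ? 224.244.28.111  path d0:H3→d1:-→d2:-→d3:-→d4:-→d5:-→d6:-→d7:-→d8:H4→d9:-→d10:-→d11:-→d12:-→d13:-→d14:-→d15:-→d16:H1→d17:-→d18:-→d19:-→d20:H4→d21:-→d22:-→d23:-→d24:H4  best=H4
  ? 15.251.138.231  path d0:H3→d1:-→d2:-→d3:-→d4:-→d5:-→d6:-→d7:-→d8:-→d9:-→d10:-→d11:-→d12:-→d13:-→d14:-→d15:-→d16:H1→d17:-→d18:-→d19:-→d20:-→d21:-→d22:-→d23:-→d24:H2→d25:H4→d26:-→d27:-→d28:-→d29:-→d30:-→d31:-→d32:H2  best=H2
  + 15.0.0.0/8 (H0) depth=8
  ? 224.244.16.0  path d0:H3→d1:-→d2:-→d3:-→d4:-→d5:-→d6:-→d7:-→d8:H4→d9:-→d10:-→d11:-→d12:-→d13:-→d14:-→d15:-→d16:H1→d17:-→d18:-→d19:-→d20:H4  best=H4
  + 224.0.0.0/8 (H4) depth=8
  ? 15.251.1.94  path d0:H3→d1:-→d2:-→d3:-→d4:-→d5:-→d6:-→d7:-→d8:H0→d9:-→d10:-→d11:-→d12:-→d13:-→d14:-→d15:-→d16:H1  best=H1
  del 224.244.0.0/16 (clear depth 16)
  ? 15.0.201.229  path d0:H3→d1:-→d2:-→d3:-→d4:-→d5:-→d6:-→d7:-→d8:H0  best=H0
  + 15.240.0.0/12 (H1) depth=12
  ? 15.240.0.4  path d0:H3→d1:-→d2:-→d3:-→d4:-→d5:-→d6:-→d7:-→d8:H0→d9:-→d10:-→d11:-→d12:H1  best=H1
  + 224.244.28.0/24 (H1) depth=24
  ? 224.244.16.104  path d0:H3→d1:-→d2:-→d3:-→d4:-→d5:-→d6:-→d7:-→d8:H4→d9:-→d10:-→d11:-→d12:-→d13:-→d14:-→d15:-→d16:-→d17:-→d18:-→d19:-→d20:H4  best=H4
  del 224.244.28.0/24 (clear depth 24)
  del 15.251.0.0/16 (clear depth 16)
  ? 224.244.16.37  path d0:H3→d1:-→d2:-→d3:-→d4:-→d5:-→d6:-→d7:-→d8:H4→d9:-→d10:-→d11:-→d12:-→d13:-→d14:-→d15:-→d16:-→d17:-→d18:-→d19:-→d20:H4  best=H4

== LOOKUPS ==
["H3","H4","H3","H4","H3","H2","H1","H2","H1","H4","H4","H2","H4","H1","H0","H1","H4","H4"]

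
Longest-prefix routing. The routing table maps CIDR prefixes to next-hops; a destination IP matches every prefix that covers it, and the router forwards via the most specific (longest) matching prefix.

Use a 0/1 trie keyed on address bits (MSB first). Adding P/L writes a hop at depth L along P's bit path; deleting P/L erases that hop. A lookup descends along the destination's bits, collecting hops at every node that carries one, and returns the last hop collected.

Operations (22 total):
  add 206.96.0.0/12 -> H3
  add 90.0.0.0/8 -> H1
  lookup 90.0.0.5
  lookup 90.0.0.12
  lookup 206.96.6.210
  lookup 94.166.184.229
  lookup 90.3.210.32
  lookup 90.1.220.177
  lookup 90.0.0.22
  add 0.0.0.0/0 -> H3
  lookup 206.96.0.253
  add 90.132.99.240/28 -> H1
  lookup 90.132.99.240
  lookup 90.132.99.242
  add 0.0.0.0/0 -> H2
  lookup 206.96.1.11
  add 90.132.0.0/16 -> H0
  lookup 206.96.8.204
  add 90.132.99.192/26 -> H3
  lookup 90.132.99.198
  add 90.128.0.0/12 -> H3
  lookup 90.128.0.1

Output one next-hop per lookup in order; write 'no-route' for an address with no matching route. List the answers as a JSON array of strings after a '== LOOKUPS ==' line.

Apply in order:
  add 206.96.0.0/12 -> H3 at depth 12
  add 90.0.0.0/8 -> H1 at depth 8
  ? 90.0.0.5  path d0:-→d1:-→d2:-→d3:-→d4:-→d5:-→d6:-→d7:-→d8:H1  best=H1
  ? 90.0.0.12  path d0:-→d1:-→d2:-→d3:-→d4:-→d5:-→d6:-→d7:-→d8:H1  best=H1
  ? 206.96.6.210  path d0:-→d1:-→d2:-→d3:-→d4:-→d5:-→d6:-→d7:-→d8:-→d9:-→d10:-→d11:-→d12:H3  best=H3
  ? 94.166.184.229  path d0:-→d1:-→d2:-→d3:-→d4:-→d5:-  best=no-route
  ? 90.3.210.32  path d0:-→d1:-→d2:-→d3:-→d4:-→d5:-→d6:-→d7:-→d8:H1  best=H1
  ? 90.1.220.177  path d0:-→d1:-→d2:-→d3:-→d4:-→d5:-→d6:-→d7:-→d8:H1  best=H1
  ? 90.0.0.22  path d0:-→d1:-→d2:-→d3:-→d4:-→d5:-→d6:-→d7:-→d8:H1  best=H1
  add 0.0.0.0/0 -> H3 at depth 0
  ? 206.96.0.253  path d0:H3→d1:-→d2:-→d3:-→d4:-→d5:-→d6:-→d7:-→d8:-→d9:-→d10:-→d11:-→d12:H3  best=H3
  add 90.132.99.240/28 -> H1 at depth 28
  ? 90.132.99.240  path d0:H3→d1:-→d2:-→d3:-→d4:-→d5:-→d6:-→d7:-→d8:H1→d9:-→d10:-→d11:-→d12:-→d13:-→d14:-→d15:-→d16:-→d17:-→d18:-→d19:-→d20:-→d21:-→d22:-→d23:-→d24:-→d25:-→d26:-→d27:-→d28:H1  best=H1
  ? 90.132.99.242  path d0:H3→d1:-→d2:-→d3:-→d4:-→d5:-→d6:-→d7:-→d8:H1→d9:-→d10:-→d11:-→d12:-→d13:-→d14:-→d15:-→d16:-→d17:-→d18:-→d19:-→d20:-→d21:-→d22:-→d23:-→d24:-→d25:-→d26:-→d27:-→d28:H1  best=H1
  add 0.0.0.0/0 -> H2 at depth 0
  ? 206.96.1.11  path d0:H2→d1:-→d2:-→d3:-→d4:-→d5:-→d6:-→d7:-→d8:-→d9:-→d10:-→d11:-→d12:H3  best=H3
  add 90.132.0.0/16 -> H0 at depth 16
  ? 206.96.8.204  path d0:H2→d1:-→d2:-→d3:-→d4:-→d5:-→d6:-→d7:-→d8:-→d9:-→d10:-→d11:-→d12:H3  best=H3
  add 90.132.99.192/26 -> H3 at depth 26
  ? 90.132.99.198  path d0:H2→d1:-→d2:-→d3:-→d4:-→d5:-→d6:-→d7:-→d8:H1→d9:-→d10:-→d11:-→d12:-→d13:-→d14:-→d15:-→d16:H0→d17:-→d18:-→d19:-→d20:-→d21:-→d22:-→d23:-→d24:-→d25:-→d26:H3  best=H3
  add 90.128.0.0/12 -> H3 at depth 12
  ? 90.128.0.1  path d0:H2→d1:-→d2:-→d3:-→d4:-→d5:-→d6:-→d7:-→d8:H1→d9:-→d10:-→d11:-→d12:H3→d13:-  best=H3

== LOOKUPS ==
["H1","H1","H3","no-route","H1","H1","H1","H3","H1","H1","H3","H3","H3","H3"]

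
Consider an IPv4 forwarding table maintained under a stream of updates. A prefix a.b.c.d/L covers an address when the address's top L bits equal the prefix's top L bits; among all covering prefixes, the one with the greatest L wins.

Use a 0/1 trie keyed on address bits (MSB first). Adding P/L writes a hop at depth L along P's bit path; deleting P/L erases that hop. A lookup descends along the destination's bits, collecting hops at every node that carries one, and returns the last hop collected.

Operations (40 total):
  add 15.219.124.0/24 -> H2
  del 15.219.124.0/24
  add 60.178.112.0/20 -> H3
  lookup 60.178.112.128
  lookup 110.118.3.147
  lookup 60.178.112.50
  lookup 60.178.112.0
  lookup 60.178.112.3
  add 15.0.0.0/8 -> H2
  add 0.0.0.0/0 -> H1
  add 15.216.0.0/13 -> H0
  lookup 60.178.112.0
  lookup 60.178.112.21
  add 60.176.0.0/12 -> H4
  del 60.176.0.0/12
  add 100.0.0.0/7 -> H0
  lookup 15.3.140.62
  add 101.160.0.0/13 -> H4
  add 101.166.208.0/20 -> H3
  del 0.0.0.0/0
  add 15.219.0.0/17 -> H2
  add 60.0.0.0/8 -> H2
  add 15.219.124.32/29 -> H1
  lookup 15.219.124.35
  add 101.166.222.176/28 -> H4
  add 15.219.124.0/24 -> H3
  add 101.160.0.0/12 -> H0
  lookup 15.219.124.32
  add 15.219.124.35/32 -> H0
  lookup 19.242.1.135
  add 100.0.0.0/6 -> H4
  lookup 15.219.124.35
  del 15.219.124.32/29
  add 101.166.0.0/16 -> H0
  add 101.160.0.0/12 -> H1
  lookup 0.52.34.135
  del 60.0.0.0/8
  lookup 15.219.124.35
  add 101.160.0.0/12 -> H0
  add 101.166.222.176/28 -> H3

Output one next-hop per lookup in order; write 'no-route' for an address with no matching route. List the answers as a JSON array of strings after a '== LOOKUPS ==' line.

Apply in order:
  add 15.219.124.0/24 -> H2 at depth 24
  - 15.219.124.0/24 clear@24
  add 60.178.112.0/20 -> H3 at depth 20
  lookup 60.178.112.128: bits 00111100101100100111 walk d0:-→d1:-→d2:-→d3:-→d4:-→d5:-→d6:-→d7:-→d8:-→d9:-→d10:-→d11:-→d12:-→d13:-→d14:-→d15:-→d16:-→d17:-→d18:-→d19:-→d20:H3 -> H3
  lookup 110.118.3.147: bits 0 walk d0:-→d1:- -> no-route
  lookup 60.178.112.50: bits 00111100101100100111 walk d0:-→d1:-→d2:-→d3:-→d4:-→d5:-→d6:-→d7:-→d8:-→d9:-→d10:-→d11:-→d12:-→d13:-→d14:-→d15:-→d16:-→d17:-→d18:-→d19:-→d20:H3 -> H3
  lookup 60.178.112.0: bits 00111100101100100111 walk d0:-→d1:-→d2:-→d3:-→d4:-→d5:-→d6:-→d7:-→d8:-→d9:-→d10:-→d11:-→d12:-→d13:-→d14:-→d15:-→d16:-→d17:-→d18:-→d19:-→d20:H3 -> H3
  lookup 60.178.112.3: bits 00111100101100100111 walk d0:-→d1:-→d2:-→d3:-→d4:-→d5:-→d6:-→d7:-→d8:-→d9:-→d10:-→d11:-→d12:-→d13:-→d14:-→d15:-→d16:-→d17:-→d18:-→d19:-→d20:H3 -> H3
  add 15.0.0.0/8 -> H2 at depth 8
  add 0.0.0.0/0 -> H1 at depth 0
  add 15.216.0.0/13 -> H0 at depth 13
  lookup 60.178.112.0: bits 00111100101100100111 walk d0:H1→d1:-→d2:-→d3:-→d4:-→d5:-→d6:-→d7:-→d8:-→d9:-→d10:-→d11:-→d12:-→d13:-→d14:-→d15:-→d16:-→d17:-→d18:-→d19:-→d20:H3 -> H3
  lookup 60.178.112.21: bits 00111100101100100111 walk d0:H1→d1:-→d2:-→d3:-→d4:-→d5:-→d6:-→d7:-→d8:-→d9:-→d10:-→d11:-→d12:-→d13:-→d14:-→d15:-→d16:-→d17:-→d18:-→d19:-→d20:H3 -> H3
  add 60.176.0.0/12 -> H4 at depth 12
  - 60.176.0.0/12 clear@12
  add 100.0.0.0/7 -> H0 at depth 7
  lookup 15.3.140.62: bits 00001111 walk d0:H1→d1:-→d2:-→d3:-→d4:-→d5:-→d6:-→d7:-→d8:H2 -> H2
  add 101.160.0.0/13 -> H4 at depth 13
  add 101.166.208.0/20 -> H3 at depth 20
  - 0.0.0.0/0 clear@0
  add 15.219.0.0/17 -> H2 at depth 17
  add 60.0.0.0/8 -> H2 at depth 8
  add 15.219.124.32/29 -> H1 at depth 29
  lookup 15.219.124.35: bits 00001111110110110111110000100 walk d0:-→d1:-→d2:-→d3:-→d4:-→d5:-→d6:-→d7:-→d8:H2→d9:-→d10:-→d11:-→d12:-→d13:H0→d14:-→d15:-→d16:-→d17:H2→d18:-→d19:-→d20:-→d21:-→d22:-→d23:-→d24:-→d25:-→d26:-→d27:-→d28:-→d29:H1 -> H1
  add 101.166.222.176/28 -> H4 at depth 28
  add 15.219.124.0/24 -> H3 at depth 24
  add 101.160.0.0/12 -> H0 at depth 12
  lookup 15.219.124.32: bits 00001111110110110111110000100 walk d0:-→d1:-→d2:-→d3:-→d4:-→d5:-→d6:-→d7:-→d8:H2→d9:-→d10:-→d11:-→d12:-→d13:H0→d14:-→d15:-→d16:-→d17:H2→d18:-→d19:-→d20:-→d21:-→d22:-→d23:-→d24:H3→d25:-→d26:-→d27:-→d28:-→d29:H1 -> H1
  add 15.219.124.35/32 -> H0 at depth 32
  lookup 19.242.1.135: bits 000 walk d0:-→d1:-→d2:-→d3:- -> no-route
  add 100.0.0.0/6 -> H4 at depth 6
  lookup 15.219.124.35: bits 00001111110110110111110000100011 walk d0:-→d1:-→d2:-→d3:-→d4:-→d5:-→d6:-→d7:-→d8:H2→d9:-→d10:-→d11:-→d12:-→d13:H0→d14:-→d15:-→d16:-→d17:H2→d18:-→d19:-→d20:-→d21:-→d22:-→d23:-→d24:H3→d25:-→d26:-→d27:-→d28:-→d29:H1→d30:-→d31:-→d32:H0 -> H0
  - 15.219.124.32/29 clear@29
  add 101.166.0.0/16 -> H0 at depth 16
  add 101.160.0.0/12 -> H1 at depth 12
  lookup 0.52.34.135: bits 0000 walk d0:-→d1:-→d2:-→d3:-→d4:- -> no-route
  - 60.0.0.0/8 clear@8
  lookup 15.219.124.35: bits 00001111110110110111110000100011 walk d0:-→d1:-→d2:-→d3:-→d4:-→d5:-→d6:-→d7:-→d8:H2→d9:-→d10:-→d11:-→d12:-→d13:H0→d14:-→d15:-→d16:-→d17:H2→d18:-→d19:-→d20:-→d21:-→d22:-→d23:-→d24:H3→d25:-→d26:-→d27:-→d28:-→d29:-→d30:-→d31:-→d32:H0 -> H0
  add 101.160.0.0/12 -> H0 at depth 12
  add 101.166.222.176/28 -> H3 at depth 28

== LOOKUPS ==
["H3","no-route","H3","H3","H3","H3","H3","H2","H1","H1","no-route","H0","no-route","H0"]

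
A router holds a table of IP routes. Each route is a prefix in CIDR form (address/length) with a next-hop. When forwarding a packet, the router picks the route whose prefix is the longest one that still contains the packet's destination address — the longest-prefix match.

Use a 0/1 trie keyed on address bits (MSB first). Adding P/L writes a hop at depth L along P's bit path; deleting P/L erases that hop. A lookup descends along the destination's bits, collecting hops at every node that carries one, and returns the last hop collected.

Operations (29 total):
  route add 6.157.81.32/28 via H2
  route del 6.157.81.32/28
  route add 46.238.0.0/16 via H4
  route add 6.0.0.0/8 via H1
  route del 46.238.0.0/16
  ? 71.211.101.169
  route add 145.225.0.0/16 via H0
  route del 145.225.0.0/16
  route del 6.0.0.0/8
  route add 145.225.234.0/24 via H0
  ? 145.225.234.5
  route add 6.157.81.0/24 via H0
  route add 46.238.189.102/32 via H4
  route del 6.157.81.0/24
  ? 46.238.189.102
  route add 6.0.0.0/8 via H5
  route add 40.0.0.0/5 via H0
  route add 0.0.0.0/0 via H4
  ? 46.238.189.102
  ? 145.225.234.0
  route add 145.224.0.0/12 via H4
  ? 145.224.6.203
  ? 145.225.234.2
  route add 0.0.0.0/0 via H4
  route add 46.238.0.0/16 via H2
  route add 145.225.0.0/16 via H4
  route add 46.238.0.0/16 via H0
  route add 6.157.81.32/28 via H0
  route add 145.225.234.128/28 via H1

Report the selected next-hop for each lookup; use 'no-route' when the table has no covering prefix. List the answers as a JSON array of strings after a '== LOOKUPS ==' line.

Trace:
  + 6.157.81.32/28 (H2) depth=28
  - 6.157.81.32/28 clear@28
  + 46.238.0.0/16 (H4) depth=16
  + 6.0.0.0/8 (H1) depth=8
  - 46.238.0.0/16 clear@16
  ? 71.211.101.169  path d0:-→d1:-  best=no-route
  + 145.225.0.0/16 (H0) depth=16
  - 145.225.0.0/16 clear@16
  - 6.0.0.0/8 clear@8
  + 145.225.234.0/24 (H0) depth=24
  ? 145.225.234.5  path d0:-→d1:-→d2:-→d3:-→d4:-→d5:-→d6:-→d7:-→d8:-→d9:-→d10:-→d11:-→d12:-→d13:-→d14:-→d15:-→d16:-→d17:-→d18:-→d19:-→d20:-→d21:-→d22:-→d23:-→d24:H0  best=H0
  + 6.157.81.0/24 (H0) depth=24
  + 46.238.189.102/32 (H4) depth=32
  - 6.157.81.0/24 clear@24
  ? 46.238.189.102  path d0:-→d1:-→d2:-→d3:-→d4:-→d5:-→d6:-→d7:-→d8:-→d9:-→d10:-→d11:-→d12:-→d13:-→d14:-→d15:-→d16:-→d17:-→d18:-→d19:-→d20:-→d21:-→d22:-→d23:-→d24:-→d25:-→d26:-→d27:-→d28:-→d29:-→d30:-→d31:-→d32:H4  best=H4
  + 6.0.0.0/8 (H5) depth=8
  + 40.0.0.0/5 (H0) depth=5
  + 0.0.0.0/0 (H4) depth=0
  ? 46.238.189.102  path d0:H4→d1:-→d2:-→d3:-→d4:-→d5:H0→d6:-→d7:-→d8:-→d9:-→d10:-→d11:-→d12:-→d13:-→d14:-→d15:-→d16:-→d17:-→d18:-→d19:-→d20:-→d21:-→d22:-→d23:-→d24:-→d25:-→d26:-→d27:-→d28:-→d29:-→d30:-→d31:-→d32:H4  best=H4
  ? 145.225.234.0  path d0:H4→d1:-→d2:-→d3:-→d4:-→d5:-→d6:-→d7:-→d8:-→d9:-→d10:-→d11:-→d12:-→d13:-→d14:-→d15:-→d16:-→d17:-→d18:-→d19:-→d20:-→d21:-→d22:-→d23:-→d24:H0  best=H0
  + 145.224.0.0/12 (H4) depth=12
  ? 145.224.6.203  path d0:H4→d1:-→d2:-→d3:-→d4:-→d5:-→d6:-→d7:-→d8:-→d9:-→d10:-→d11:-→d12:H4→d13:-→d14:-→d15:-  best=H4
  ? 145.225.234.2  path d0:H4→d1:-→d2:-→d3:-→d4:-→d5:-→d6:-→d7:-→d8:-→d9:-→d10:-→d11:-→d12:H4→d13:-→d14:-→d15:-→d16:-→d17:-→d18:-→d19:-→d20:-→d21:-→d22:-→d23:-→d24:H0  best=H0
  + 0.0.0.0/0 (H4) depth=0
  + 46.238.0.0/16 (H2) depth=16
  + 145.225.0.0/16 (H4) depth=16
  + 46.238.0.0/16 (H0) depth=16
  + 6.157.81.32/28 (H0) depth=28
  + 145.225.234.128/28 (H1) depth=28

== LOOKUPS ==
["no-route","H0","H4","H4","H0","H4","H0"]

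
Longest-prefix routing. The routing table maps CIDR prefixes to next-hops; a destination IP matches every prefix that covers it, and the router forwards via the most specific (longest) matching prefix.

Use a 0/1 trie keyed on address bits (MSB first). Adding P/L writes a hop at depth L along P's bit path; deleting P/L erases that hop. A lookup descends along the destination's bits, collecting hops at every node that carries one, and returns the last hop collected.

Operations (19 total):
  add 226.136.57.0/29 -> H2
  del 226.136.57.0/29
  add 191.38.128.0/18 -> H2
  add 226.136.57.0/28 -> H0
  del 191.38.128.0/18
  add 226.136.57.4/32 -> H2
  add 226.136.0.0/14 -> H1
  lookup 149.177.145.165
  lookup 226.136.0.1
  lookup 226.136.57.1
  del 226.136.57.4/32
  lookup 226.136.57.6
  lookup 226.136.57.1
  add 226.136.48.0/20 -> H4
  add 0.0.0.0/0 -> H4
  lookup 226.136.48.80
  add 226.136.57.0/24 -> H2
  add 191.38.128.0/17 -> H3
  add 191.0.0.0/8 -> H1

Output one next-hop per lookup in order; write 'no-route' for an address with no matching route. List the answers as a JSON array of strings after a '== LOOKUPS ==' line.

Trace:
  add 226.136.57.0/29 -> H2 at depth 29
  - 226.136.57.0/29 clear@29
  add 191.38.128.0/18 -> H2 at depth 18
  add 226.136.57.0/28 -> H0 at depth 28
  - 191.38.128.0/18 clear@18
  add 226.136.57.4/32 -> H2 at depth 32
  add 226.136.0.0/14 -> H1 at depth 14
  lookup 149.177.145.165: bits 10 walk d0:-→d1:-→d2:- -> no-route
  lookup 226.136.0.1: bits 111000101000100000 walk d0:-→d1:-→d2:-→d3:-→d4:-→d5:-→d6:-→d7:-→d8:-→d9:-→d10:-→d11:-→d12:-→d13:-→d14:H1→d15:-→d16:-→d17:-→d18:- -> H1
  lookup 226.136.57.1: bits 11100010100010000011100100000 walk d0:-→d1:-→d2:-→d3:-→d4:-→d5:-→d6:-→d7:-→d8:-→d9:-→d10:-→d11:-→d12:-→d13:-→d14:H1→d15:-→d16:-→d17:-→d18:-→d19:-→d20:-→d21:-→d22:-→d23:-→d24:-→d25:-→d26:-→d27:-→d28:H0→d29:- -> H0
  - 226.136.57.4/32 clear@32
  lookup 226.136.57.6: bits 111000101000100000111001000001 walk d0:-→d1:-→d2:-→d3:-→d4:-→d5:-→d6:-→d7:-→d8:-→d9:-→d10:-→d11:-→d12:-→d13:-→d14:H1→d15:-→d16:-→d17:-→d18:-→d19:-→d20:-→d21:-→d22:-→d23:-→d24:-→d25:-→d26:-→d27:-→d28:H0→d29:-→d30:- -> H0
  lookup 226.136.57.1: bits 11100010100010000011100100000 walk d0:-→d1:-→d2:-→d3:-→d4:-→d5:-→d6:-→d7:-→d8:-→d9:-→d10:-→d11:-→d12:-→d13:-→d14:H1→d15:-→d16:-→d17:-→d18:-→d19:-→d20:-→d21:-→d22:-→d23:-→d24:-→d25:-→d26:-→d27:-→d28:H0→d29:- -> H0
  add 226.136.48.0/20 -> H4 at depth 20
  add 0.0.0.0/0 -> H4 at depth 0
  lookup 226.136.48.80: bits 11100010100010000011 walk d0:H4→d1:-→d2:-→d3:-→d4:-→d5:-→d6:-→d7:-→d8:-→d9:-→d10:-→d11:-→d12:-→d13:-→d14:H1→d15:-→d16:-→d17:-→d18:-→d19:-→d20:H4 -> H4
  add 226.136.57.0/24 -> H2 at depth 24
  add 191.38.128.0/17 -> H3 at depth 17
  add 191.0.0.0/8 -> H1 at depth 8

== LOOKUPS ==
["no-route","H1","H0","H0","H0","H4"]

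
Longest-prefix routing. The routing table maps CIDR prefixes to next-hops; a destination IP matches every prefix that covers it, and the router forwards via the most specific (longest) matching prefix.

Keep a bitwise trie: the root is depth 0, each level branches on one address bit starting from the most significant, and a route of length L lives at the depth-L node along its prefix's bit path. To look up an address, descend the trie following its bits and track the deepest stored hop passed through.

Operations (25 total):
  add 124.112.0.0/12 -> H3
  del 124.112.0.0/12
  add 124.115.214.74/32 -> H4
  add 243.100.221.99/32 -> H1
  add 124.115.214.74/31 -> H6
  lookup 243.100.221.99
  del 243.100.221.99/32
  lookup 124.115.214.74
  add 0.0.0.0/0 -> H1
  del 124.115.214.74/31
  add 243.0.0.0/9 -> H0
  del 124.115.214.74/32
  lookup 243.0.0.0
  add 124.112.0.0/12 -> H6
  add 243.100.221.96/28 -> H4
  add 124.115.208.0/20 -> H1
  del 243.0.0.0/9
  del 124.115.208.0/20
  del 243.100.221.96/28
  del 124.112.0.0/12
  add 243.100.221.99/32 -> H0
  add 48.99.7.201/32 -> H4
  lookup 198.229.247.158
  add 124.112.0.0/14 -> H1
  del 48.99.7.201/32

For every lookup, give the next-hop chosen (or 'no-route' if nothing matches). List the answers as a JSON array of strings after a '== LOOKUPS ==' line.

Trace:
  add 124.112.0.0/12 -> H3 at depth 12
  del 124.112.0.0/12 (clear depth 12)
  add 124.115.214.74/32 -> H4 at depth 32
  add 243.100.221.99/32 -> H1 at depth 32
  add 124.115.214.74/31 -> H6 at depth 31
  ? 243.100.221.99  path d0:-→d1:-→d2:-→d3:-→d4:-→d5:-→d6:-→d7:-→d8:-→d9:-→d10:-→d11:-→d12:-→d13:-→d14:-→d15:-→d16:-→d17:-→d18:-→d19:-→d20:-→d21:-→d22:-→d23:-→d24:-→d25:-→d26:-→d27:-→d28:-→d29:-→d30:-→d31:-→d32:H1  best=H1
  del 243.100.221.99/32 (clear depth 32)
  ? 124.115.214.74  path d0:-→d1:-→d2:-→d3:-→d4:-→d5:-→d6:-→d7:-→d8:-→d9:-→d10:-→d11:-→d12:-→d13:-→d14:-→d15:-→d16:-→d17:-→d18:-→d19:-→d20:-→d21:-→d22:-→d23:-→d24:-→d25:-→d26:-→d27:-→d28:-→d29:-→d30:-→d31:H6→d32:H4  best=H4
  add 0.0.0.0/0 -> H1 at depth 0
  del 124.115.214.74/31 (clear depth 31)
  add 243.0.0.0/9 -> H0 at depth 9
  del 124.115.214.74/32 (clear depth 32)
  ? 243.0.0.0  path d0:H1→d1:-→d2:-→d3:-→d4:-→d5:-→d6:-→d7:-→d8:-→d9:H0  best=H0
  add 124.112.0.0/12 -> H6 at depth 12
  add 243.100.221.96/28 -> H4 at depth 28
  add 124.115.208.0/20 -> H1 at depth 20
  del 243.0.0.0/9 (clear depth 9)
  del 124.115.208.0/20 (clear depth 20)
  del 243.100.221.96/28 (clear depth 28)
  del 124.112.0.0/12 (clear depth 12)
  add 243.100.221.99/32 -> H0 at depth 32
  add 48.99.7.201/32 -> H4 at depth 32
  ? 198.229.247.158  path d0:H1→d1:-→d2:-  best=H1
  add 124.112.0.0/14 -> H1 at depth 14
  del 48.99.7.201/32 (clear depth 32)

== LOOKUPS ==
["H1","H4","H0","H1"]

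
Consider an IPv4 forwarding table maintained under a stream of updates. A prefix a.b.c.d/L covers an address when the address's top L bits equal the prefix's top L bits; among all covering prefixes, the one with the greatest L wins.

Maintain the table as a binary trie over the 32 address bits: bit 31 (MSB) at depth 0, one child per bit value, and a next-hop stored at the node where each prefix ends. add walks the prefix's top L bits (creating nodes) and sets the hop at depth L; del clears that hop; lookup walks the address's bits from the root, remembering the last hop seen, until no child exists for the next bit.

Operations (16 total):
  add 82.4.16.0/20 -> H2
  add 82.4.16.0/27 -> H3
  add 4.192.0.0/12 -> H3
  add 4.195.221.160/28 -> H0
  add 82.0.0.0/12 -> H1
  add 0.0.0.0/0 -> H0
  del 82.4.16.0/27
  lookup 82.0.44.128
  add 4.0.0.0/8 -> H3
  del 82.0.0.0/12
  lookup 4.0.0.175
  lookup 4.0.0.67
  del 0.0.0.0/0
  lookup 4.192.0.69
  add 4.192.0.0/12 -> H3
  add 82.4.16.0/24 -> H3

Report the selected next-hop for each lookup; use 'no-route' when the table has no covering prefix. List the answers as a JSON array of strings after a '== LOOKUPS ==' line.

Trace:
  add 82.4.16.0/20 -> H2 at depth 20
  add 82.4.16.0/27 -> H3 at depth 27
  add 4.192.0.0/12 -> H3 at depth 12
  add 4.195.221.160/28 -> H0 at depth 28
  add 82.0.0.0/12 -> H1 at depth 12
  add 0.0.0.0/0 -> H0 at depth 0
  - 82.4.16.0/27 clear@27
  ? 82.0.44.128  path d0:H0→d1:-→d2:-→d3:-→d4:-→d5:-→d6:-→d7:-→d8:-→d9:-→d10:-→d11:-→d12:H1→d13:-  best=H1
  add 4.0.0.0/8 -> H3 at depth 8
  - 82.0.0.0/12 clear@12
  ? 4.0.0.175  path d0:H0→d1:-→d2:-→d3:-→d4:-→d5:-→d6:-→d7:-→d8:H3  best=H3
  ? 4.0.0.67  path d0:H0→d1:-→d2:-→d3:-→d4:-→d5:-→d6:-→d7:-→d8:H3  best=H3
  - 0.0.0.0/0 clear@0
  ? 4.192.0.69  path d0:-→d1:-→d2:-→d3:-→d4:-→d5:-→d6:-→d7:-→d8:H3→d9:-→d10:-→d11:-→d12:H3→d13:-→d14:-  best=H3
  add 4.192.0.0/12 -> H3 at depth 12
  add 82.4.16.0/24 -> H3 at depth 24

== LOOKUPS ==
["H1","H3","H3","H3"]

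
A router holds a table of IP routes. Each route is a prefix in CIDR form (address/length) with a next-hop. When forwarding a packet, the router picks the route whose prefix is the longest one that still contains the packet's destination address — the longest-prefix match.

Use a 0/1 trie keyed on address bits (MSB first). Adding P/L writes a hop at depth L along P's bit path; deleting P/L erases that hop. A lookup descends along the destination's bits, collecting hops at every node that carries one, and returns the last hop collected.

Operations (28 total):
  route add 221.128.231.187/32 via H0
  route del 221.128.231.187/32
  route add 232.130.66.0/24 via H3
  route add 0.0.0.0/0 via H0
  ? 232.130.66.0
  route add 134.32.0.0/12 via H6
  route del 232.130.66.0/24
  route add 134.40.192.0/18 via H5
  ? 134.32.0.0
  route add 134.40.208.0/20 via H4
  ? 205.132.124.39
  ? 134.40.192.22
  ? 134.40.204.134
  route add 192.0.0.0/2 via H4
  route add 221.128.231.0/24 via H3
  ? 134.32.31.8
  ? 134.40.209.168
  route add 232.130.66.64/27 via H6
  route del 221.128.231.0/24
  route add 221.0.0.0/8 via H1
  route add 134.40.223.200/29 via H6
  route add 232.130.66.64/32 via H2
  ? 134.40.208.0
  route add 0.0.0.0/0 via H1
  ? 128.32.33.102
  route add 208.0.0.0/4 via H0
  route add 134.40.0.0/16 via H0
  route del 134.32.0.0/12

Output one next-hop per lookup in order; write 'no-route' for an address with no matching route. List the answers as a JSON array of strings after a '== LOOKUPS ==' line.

Process each operation:
  add 221.128.231.187/32 -> H0 at depth 32
  - 221.128.231.187/32 clear@32
  add 232.130.66.0/24 -> H3 at depth 24
  add 0.0.0.0/0 -> H0 at depth 0
  lookup 232.130.66.0: bits 111010001000001001000010 walk d0:H0→d1:-→d2:-→d3:-→d4:-→d5:-→d6:-→d7:-→d8:-→d9:-→d10:-→d11:-→d12:-→d13:-→d14:-→d15:-→d16:-→d17:-→d18:-→d19:-→d20:-→d21:-→d22:-→d23:-→d24:H3 -> H3
  add 134.32.0.0/12 -> H6 at depth 12
  - 232.130.66.0/24 clear@24
  add 134.40.192.0/18 -> H5 at depth 18
  lookup 134.32.0.0: bits 100001100010 walk d0:H0→d1:-→d2:-→d3:-→d4:-→d5:-→d6:-→d7:-→d8:-→d9:-→d10:-→d11:-→d12:H6 -> H6
  add 134.40.208.0/20 -> H4 at depth 20
  lookup 205.132.124.39: bits 110 walk d0:H0→d1:-→d2:-→d3:- -> H0
  lookup 134.40.192.22: bits 1000011000101000110 walk d0:H0→d1:-→d2:-→d3:-→d4:-→d5:-→d6:-→d7:-→d8:-→d9:-→d10:-→d11:-→d12:H6→d13:-→d14:-→d15:-→d16:-→d17:-→d18:H5→d19:- -> H5
  lookup 134.40.204.134: bits 1000011000101000110 walk d0:H0→d1:-→d2:-→d3:-→d4:-→d5:-→d6:-→d7:-→d8:-→d9:-→d10:-→d11:-→d12:H6→d13:-→d14:-→d15:-→d16:-→d17:-→d18:H5→d19:- -> H5
  add 192.0.0.0/2 -> H4 at depth 2
  add 221.128.231.0/24 -> H3 at depth 24
  lookup 134.32.31.8: bits 100001100010 walk d0:H0→d1:-→d2:-→d3:-→d4:-→d5:-→d6:-→d7:-→d8:-→d9:-→d10:-→d11:-→d12:H6 -> H6
  lookup 134.40.209.168: bits 10000110001010001101 walk d0:H0→d1:-→d2:-→d3:-→d4:-→d5:-→d6:-→d7:-→d8:-→d9:-→d10:-→d11:-→d12:H6→d13:-→d14:-→d15:-→d16:-→d17:-→d18:H5→d19:-→d20:H4 -> H4
  add 232.130.66.64/27 -> H6 at depth 27
  - 221.128.231.0/24 clear@24
  add 221.0.0.0/8 -> H1 at depth 8
  add 134.40.223.200/29 -> H6 at depth 29
  add 232.130.66.64/32 -> H2 at depth 32
  lookup 134.40.208.0: bits 10000110001010001101 walk d0:H0→d1:-→d2:-→d3:-→d4:-→d5:-→d6:-→d7:-→d8:-→d9:-→d10:-→d11:-→d12:H6→d13:-→d14:-→d15:-→d16:-→d17:-→d18:H5→d19:-→d20:H4 -> H4
  add 0.0.0.0/0 -> H1 at depth 0
  lookup 128.32.33.102: bits 10000 walk d0:H1→d1:-→d2:-→d3:-→d4:-→d5:- -> H1
  add 208.0.0.0/4 -> H0 at depth 4
  add 134.40.0.0/16 -> H0 at depth 16
  - 134.32.0.0/12 clear@12

== LOOKUPS ==
["H3","H6","H0","H5","H5","H6","H4","H4","H1"]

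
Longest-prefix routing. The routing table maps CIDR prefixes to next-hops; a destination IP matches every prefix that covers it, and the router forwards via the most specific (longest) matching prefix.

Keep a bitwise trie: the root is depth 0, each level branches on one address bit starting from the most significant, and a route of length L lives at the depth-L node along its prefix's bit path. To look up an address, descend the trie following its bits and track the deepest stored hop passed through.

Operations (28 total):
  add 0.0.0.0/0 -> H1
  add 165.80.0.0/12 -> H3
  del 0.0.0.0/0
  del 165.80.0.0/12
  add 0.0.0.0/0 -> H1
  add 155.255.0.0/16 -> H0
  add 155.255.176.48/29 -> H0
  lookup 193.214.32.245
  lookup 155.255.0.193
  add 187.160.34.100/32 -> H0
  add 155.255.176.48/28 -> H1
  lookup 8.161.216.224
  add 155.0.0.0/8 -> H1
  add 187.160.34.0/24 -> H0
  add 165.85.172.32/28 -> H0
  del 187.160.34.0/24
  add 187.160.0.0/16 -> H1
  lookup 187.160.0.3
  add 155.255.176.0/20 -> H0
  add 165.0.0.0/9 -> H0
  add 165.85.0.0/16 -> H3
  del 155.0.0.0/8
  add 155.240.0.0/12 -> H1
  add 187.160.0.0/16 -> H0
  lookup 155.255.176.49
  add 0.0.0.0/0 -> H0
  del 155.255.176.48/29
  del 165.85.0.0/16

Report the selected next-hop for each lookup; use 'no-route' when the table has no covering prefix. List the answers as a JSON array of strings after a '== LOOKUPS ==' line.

Process each operation:
  add 0.0.0.0/0 -> H1 at depth 0
  add 165.80.0.0/12 -> H3 at depth 12
  del 0.0.0.0/0 (clear depth 0)
  del 165.80.0.0/12 (clear depth 12)
  add 0.0.0.0/0 -> H1 at depth 0
  add 155.255.0.0/16 -> H0 at depth 16
  add 155.255.176.48/29 -> H0 at depth 29
  ? 193.214.32.245  path d0:H1→d1:-  best=H1
  ? 155.255.0.193  path d0:H1→d1:-→d2:-→d3:-→d4:-→d5:-→d6:-→d7:-→d8:-→d9:-→d10:-→d11:-→d12:-→d13:-→d14:-→d15:-→d16:H0  best=H0
  add 187.160.34.100/32 -> H0 at depth 32
  add 155.255.176.48/28 -> H1 at depth 28
  ? 8.161.216.224  path d0:H1  best=H1
  add 155.0.0.0/8 -> H1 at depth 8
  add 187.160.34.0/24 -> H0 at depth 24
  add 165.85.172.32/28 -> H0 at depth 28
  del 187.160.34.0/24 (clear depth 24)
  add 187.160.0.0/16 -> H1 at depth 16
  ? 187.160.0.3  path d0:H1→d1:-→d2:-→d3:-→d4:-→d5:-→d6:-→d7:-→d8:-→d9:-→d10:-→d11:-→d12:-→d13:-→d14:-→d15:-→d16:H1→d17:-→d18:-  best=H1
  add 155.255.176.0/20 -> H0 at depth 20
  add 165.0.0.0/9 -> H0 at depth 9
  add 165.85.0.0/16 -> H3 at depth 16
  del 155.0.0.0/8 (clear depth 8)
  add 155.240.0.0/12 -> H1 at depth 12
  add 187.160.0.0/16 -> H0 at depth 16
  ? 155.255.176.49  path d0:H1→d1:-→d2:-→d3:-→d4:-→d5:-→d6:-→d7:-→d8:-→d9:-→d10:-→d11:-→d12:H1→d13:-→d14:-→d15:-→d16:H0→d17:-→d18:-→d19:-→d20:H0→d21:-→d22:-→d23:-→d24:-→d25:-→d26:-→d27:-→d28:H1→d29:H0  best=H0
  add 0.0.0.0/0 -> H0 at depth 0
  del 155.255.176.48/29 (clear depth 29)
  del 165.85.0.0/16 (clear depth 16)

== LOOKUPS ==
["H1","H0","H1","H1","H0"]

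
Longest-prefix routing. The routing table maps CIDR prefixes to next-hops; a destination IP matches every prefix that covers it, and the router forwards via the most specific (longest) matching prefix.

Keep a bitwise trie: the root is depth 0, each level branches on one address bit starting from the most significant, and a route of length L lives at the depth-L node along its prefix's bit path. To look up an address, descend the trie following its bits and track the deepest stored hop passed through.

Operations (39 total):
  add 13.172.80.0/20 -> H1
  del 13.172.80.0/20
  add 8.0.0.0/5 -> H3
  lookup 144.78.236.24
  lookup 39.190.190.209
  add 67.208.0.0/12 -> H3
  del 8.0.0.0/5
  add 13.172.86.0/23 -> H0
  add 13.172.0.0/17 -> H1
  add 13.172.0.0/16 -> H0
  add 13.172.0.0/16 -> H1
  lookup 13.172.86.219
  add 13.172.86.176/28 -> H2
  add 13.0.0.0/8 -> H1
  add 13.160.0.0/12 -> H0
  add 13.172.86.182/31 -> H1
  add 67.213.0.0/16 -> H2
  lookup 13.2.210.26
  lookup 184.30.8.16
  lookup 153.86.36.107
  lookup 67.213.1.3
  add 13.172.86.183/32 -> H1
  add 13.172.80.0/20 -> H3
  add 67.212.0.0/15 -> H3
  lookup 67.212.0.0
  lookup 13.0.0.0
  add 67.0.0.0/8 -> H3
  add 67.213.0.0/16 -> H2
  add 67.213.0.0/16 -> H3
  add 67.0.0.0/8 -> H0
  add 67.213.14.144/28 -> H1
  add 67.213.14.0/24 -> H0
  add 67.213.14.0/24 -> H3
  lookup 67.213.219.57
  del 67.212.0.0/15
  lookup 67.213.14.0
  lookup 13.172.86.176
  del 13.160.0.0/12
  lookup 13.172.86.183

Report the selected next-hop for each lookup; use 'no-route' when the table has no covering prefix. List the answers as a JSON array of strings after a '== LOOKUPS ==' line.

Apply in order:
  + 13.172.80.0/20 (H1) depth=20
  - 13.172.80.0/20 clear@20
  + 8.0.0.0/5 (H3) depth=5
  lookup 144.78.236.24: bits ε walk d0:- -> no-route
  lookup 39.190.190.209: bits 00 walk d0:-→d1:-→d2:- -> no-route
  + 67.208.0.0/12 (H3) depth=12
  - 8.0.0.0/5 clear@5
  + 13.172.86.0/23 (H0) depth=23
  + 13.172.0.0/17 (H1) depth=17
  + 13.172.0.0/16 (H0) depth=16
  + 13.172.0.0/16 (H1) depth=16
  lookup 13.172.86.219: bits 00001101101011000101011 walk d0:-→d1:-→d2:-→d3:-→d4:-→d5:-→d6:-→d7:-→d8:-→d9:-→d10:-→d11:-→d12:-→d13:-→d14:-→d15:-→d16:H1→d17:H1→d18:-→d19:-→d20:-→d21:-→d22:-→d23:H0 -> H0
  + 13.172.86.176/28 (H2) depth=28
  + 13.0.0.0/8 (H1) depth=8
  + 13.160.0.0/12 (H0) depth=12
  + 13.172.86.182/31 (H1) depth=31
  + 67.213.0.0/16 (H2) depth=16
  lookup 13.2.210.26: bits 00001101 walk d0:-→d1:-→d2:-→d3:-→d4:-→d5:-→d6:-→d7:-→d8:H1 -> H1
  lookup 184.30.8.16: bits ε walk d0:- -> no-route
  lookup 153.86.36.107: bits ε walk d0:- -> no-route
  lookup 67.213.1.3: bits 0100001111010101 walk d0:-→d1:-→d2:-→d3:-→d4:-→d5:-→d6:-→d7:-→d8:-→d9:-→d10:-→d11:-→d12:H3→d13:-→d14:-→d15:-→d16:H2 -> H2
  + 13.172.86.183/32 (H1) depth=32
  + 13.172.80.0/20 (H3) depth=20
  + 67.212.0.0/15 (H3) depth=15
  lookup 67.212.0.0: bits 010000111101010 walk d0:-→d1:-→d2:-→d3:-→d4:-→d5:-→d6:-→d7:-→d8:-→d9:-→d10:-→d11:-→d12:H3→d13:-→d14:-→d15:H3 -> H3
  lookup 13.0.0.0: bits 00001101 walk d0:-→d1:-→d2:-→d3:-→d4:-→d5:-→d6:-→d7:-→d8:H1 -> H1
  + 67.0.0.0/8 (H3) depth=8
  + 67.213.0.0/16 (H2) depth=16
  + 67.213.0.0/16 (H3) depth=16
  + 67.0.0.0/8 (H0) depth=8
  + 67.213.14.144/28 (H1) depth=28
  + 67.213.14.0/24 (H0) depth=24
  + 67.213.14.0/24 (H3) depth=24
  lookup 67.213.219.57: bits 0100001111010101 walk d0:-→d1:-→d2:-→d3:-→d4:-→d5:-→d6:-→d7:-→d8:H0→d9:-→d10:-→d11:-→d12:H3→d13:-→d14:-→d15:H3→d16:H3 -> H3
  - 67.212.0.0/15 clear@15
  lookup 67.213.14.0: bits 010000111101010100001110 walk d0:-→d1:-→d2:-→d3:-→d4:-→d5:-→d6:-→d7:-→d8:H0→d9:-→d10:-→d11:-→d12:H3→d13:-→d14:-→d15:-→d16:H3→d17:-→d18:-→d19:-→d20:-→d21:-→d22:-→d23:-→d24:H3 -> H3
  lookup 13.172.86.176: bits 00001101101011000101011010110 walk d0:-→d1:-→d2:-→d3:-→d4:-→d5:-→d6:-→d7:-→d8:H1→d9:-→d10:-→d11:-→d12:H0→d13:-→d14:-→d15:-→d16:H1→d17:H1→d18:-→d19:-→d20:H3→d21:-→d22:-→d23:H0→d24:-→d25:-→d26:-→d27:-→d28:H2→d29:- -> H2
  - 13.160.0.0/12 clear@12
  lookup 13.172.86.183: bits 00001101101011000101011010110111 walk d0:-→d1:-→d2:-→d3:-→d4:-→d5:-→d6:-→d7:-→d8:H1→d9:-→d10:-→d11:-→d12:-→d13:-→d14:-→d15:-→d16:H1→d17:H1→d18:-→d19:-→d20:H3→d21:-→d22:-→d23:H0→d24:-→d25:-→d26:-→d27:-→d28:H2→d29:-→d30:-→d31:H1→d32:H1 -> H1

== LOOKUPS ==
["no-route","no-route","H0","H1","no-route","no-route","H2","H3","H1","H3","H3","H2","H1"]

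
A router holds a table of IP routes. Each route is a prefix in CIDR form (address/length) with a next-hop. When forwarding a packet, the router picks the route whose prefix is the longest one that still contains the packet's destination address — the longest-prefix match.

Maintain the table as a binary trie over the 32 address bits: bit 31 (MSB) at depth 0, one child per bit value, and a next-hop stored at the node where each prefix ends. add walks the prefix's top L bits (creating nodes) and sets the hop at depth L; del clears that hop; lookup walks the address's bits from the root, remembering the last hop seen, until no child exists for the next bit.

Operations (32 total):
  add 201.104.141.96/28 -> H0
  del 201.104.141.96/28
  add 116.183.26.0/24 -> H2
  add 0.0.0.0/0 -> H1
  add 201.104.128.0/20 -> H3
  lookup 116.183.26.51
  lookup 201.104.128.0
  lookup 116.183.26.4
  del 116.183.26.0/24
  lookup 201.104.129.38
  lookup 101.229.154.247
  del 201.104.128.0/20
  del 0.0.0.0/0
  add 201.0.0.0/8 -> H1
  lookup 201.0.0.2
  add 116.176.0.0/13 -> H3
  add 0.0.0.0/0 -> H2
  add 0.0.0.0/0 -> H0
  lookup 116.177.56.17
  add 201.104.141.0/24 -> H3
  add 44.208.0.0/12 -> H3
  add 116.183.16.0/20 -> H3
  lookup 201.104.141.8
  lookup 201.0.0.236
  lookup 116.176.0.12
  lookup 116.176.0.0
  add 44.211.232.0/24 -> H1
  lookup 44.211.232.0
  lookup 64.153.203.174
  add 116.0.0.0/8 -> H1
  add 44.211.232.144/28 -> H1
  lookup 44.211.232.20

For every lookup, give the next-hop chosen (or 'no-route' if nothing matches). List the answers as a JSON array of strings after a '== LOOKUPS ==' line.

Process each operation:
  add 201.104.141.96/28 -> H0 at depth 28
  del 201.104.141.96/28 (clear depth 28)
  add 116.183.26.0/24 -> H2 at depth 24
  add 0.0.0.0/0 -> H1 at depth 0
  add 201.104.128.0/20 -> H3 at depth 20
  ? 116.183.26.51  path d0:H1→d1:-→d2:-→d3:-→d4:-→d5:-→d6:-→d7:-→d8:-→d9:-→d10:-→d11:-→d12:-→d13:-→d14:-→d15:-→d16:-→d17:-→d18:-→d19:-→d20:-→d21:-→d22:-→d23:-→d24:H2  best=H2
  ? 201.104.128.0  path d0:H1→d1:-→d2:-→d3:-→d4:-→d5:-→d6:-→d7:-→d8:-→d9:-→d10:-→d11:-→d12:-→d13:-→d14:-→d15:-→d16:-→d17:-→d18:-→d19:-→d20:H3  best=H3
  ? 116.183.26.4  path d0:H1→d1:-→d2:-→d3:-→d4:-→d5:-→d6:-→d7:-→d8:-→d9:-→d10:-→d11:-→d12:-→d13:-→d14:-→d15:-→d16:-→d17:-→d18:-→d19:-→d20:-→d21:-→d22:-→d23:-→d24:H2  best=H2
  del 116.183.26.0/24 (clear depth 24)
  ? 201.104.129.38  path d0:H1→d1:-→d2:-→d3:-→d4:-→d5:-→d6:-→d7:-→d8:-→d9:-→d10:-→d11:-→d12:-→d13:-→d14:-→d15:-→d16:-→d17:-→d18:-→d19:-→d20:H3  best=H3
  ? 101.229.154.247  path d0:H1→d1:-→d2:-→d3:-  best=H1
  del 201.104.128.0/20 (clear depth 20)
  del 0.0.0.0/0 (clear depth 0)
  add 201.0.0.0/8 -> H1 at depth 8
  ? 201.0.0.2  path d0:-→d1:-→d2:-→d3:-→d4:-→d5:-→d6:-→d7:-→d8:H1→d9:-  best=H1
  add 116.176.0.0/13 -> H3 at depth 13
  add 0.0.0.0/0 -> H2 at depth 0
  add 0.0.0.0/0 -> H0 at depth 0
  ? 116.177.56.17  path d0:H0→d1:-→d2:-→d3:-→d4:-→d5:-→d6:-→d7:-→d8:-→d9:-→d10:-→d11:-→d12:-→d13:H3  best=H3
  add 201.104.141.0/24 -> H3 at depth 24
  add 44.208.0.0/12 -> H3 at depth 12
  add 116.183.16.0/20 -> H3 at depth 20
  ? 201.104.141.8  path d0:H0→d1:-→d2:-→d3:-→d4:-→d5:-→d6:-→d7:-→d8:H1→d9:-→d10:-→d11:-→d12:-→d13:-→d14:-→d15:-→d16:-→d17:-→d18:-→d19:-→d20:-→d21:-→d22:-→d23:-→d24:H3→d25:-  best=H3
  ? 201.0.0.236  path d0:H0→d1:-→d2:-→d3:-→d4:-→d5:-→d6:-→d7:-→d8:H1→d9:-  best=H1
  ? 116.176.0.12  path d0:H0→d1:-→d2:-→d3:-→d4:-→d5:-→d6:-→d7:-→d8:-→d9:-→d10:-→d11:-→d12:-→d13:H3  best=H3
  ? 116.176.0.0  path d0:H0→d1:-→d2:-→d3:-→d4:-→d5:-→d6:-→d7:-→d8:-→d9:-→d10:-→d11:-→d12:-→d13:H3  best=H3
  add 44.211.232.0/24 -> H1 at depth 24
  ? 44.211.232.0  path d0:H0→d1:-→d2:-→d3:-→d4:-→d5:-→d6:-→d7:-→d8:-→d9:-→d10:-→d11:-→d12:H3→d13:-→d14:-→d15:-→d16:-→d17:-→d18:-→d19:-→d20:-→d21:-→d22:-→d23:-→d24:H1  best=H1
  ? 64.153.203.174  path d0:H0→d1:-→d2:-  best=H0
  add 116.0.0.0/8 -> H1 at depth 8
  add 44.211.232.144/28 -> H1 at depth 28
  ? 44.211.232.20  path d0:H0→d1:-→d2:-→d3:-→d4:-→d5:-→d6:-→d7:-→d8:-→d9:-→d10:-→d11:-→d12:H3→d13:-→d14:-→d15:-→d16:-→d17:-→d18:-→d19:-→d20:-→d21:-→d22:-→d23:-→d24:H1  best=H1

== LOOKUPS ==
["H2","H3","H2","H3","H1","H1","H3","H3","H1","H3","H3","H1","H0","H1"]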